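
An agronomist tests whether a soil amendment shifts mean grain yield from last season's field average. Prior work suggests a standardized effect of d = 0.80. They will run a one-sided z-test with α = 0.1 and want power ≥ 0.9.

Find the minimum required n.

n = 11

Set Φ(δ − 1.282) = 0.9; then δ − 1.282 = Φ⁻¹(0.9) = 1.282, giving δ = 2.563.
δ = d·√n ⇒ n = (δ/d)² = (2.563 / 0.80)² = 10.26.
Rounding up, n = 11.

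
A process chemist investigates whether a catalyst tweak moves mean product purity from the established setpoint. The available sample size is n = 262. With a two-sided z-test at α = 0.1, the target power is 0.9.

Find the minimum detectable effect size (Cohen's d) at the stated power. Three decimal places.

d ≈ 0.181

Required noncentrality: δ = z_{0.05} + z_{0.10} = 1.645 + 1.282 = 2.926.
(The second rejection-region term Φ(−δ − z_{α/2}) is negligible and dropped.)
δ = d·√n ⇒ d = δ/√n = 2.926/√262 = 0.1808.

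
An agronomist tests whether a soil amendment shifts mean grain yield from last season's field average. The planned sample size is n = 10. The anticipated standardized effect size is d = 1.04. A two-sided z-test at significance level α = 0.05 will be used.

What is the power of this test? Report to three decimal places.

Power ≈ 0.908

Noncentrality parameter: λ = d·√n = 1.04 × √10 = 3.2888
Critical value for a two-sided test at α = 0.05: z_{α/2} = 1.960.
Power = Φ(λ − 1.960) + Φ(−λ − 1.960) = Φ(1.329) + Φ(-5.249) = 0.9080 + 0.0000 = 0.9080.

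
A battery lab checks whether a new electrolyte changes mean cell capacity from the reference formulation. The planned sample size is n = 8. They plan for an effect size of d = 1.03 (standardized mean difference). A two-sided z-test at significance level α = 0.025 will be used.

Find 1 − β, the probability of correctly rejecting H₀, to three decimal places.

Power ≈ 0.749

Noncentrality parameter: δ = d·√n = 1.03 × √8 = 2.9133
Critical value for a two-sided test at α = 0.025: z_{α/2} = 2.241.
Power = Φ(δ − 2.241) + Φ(−δ − 2.241) = Φ(0.672) + Φ(-5.155) = 0.7492 + 0.0000 = 0.7492.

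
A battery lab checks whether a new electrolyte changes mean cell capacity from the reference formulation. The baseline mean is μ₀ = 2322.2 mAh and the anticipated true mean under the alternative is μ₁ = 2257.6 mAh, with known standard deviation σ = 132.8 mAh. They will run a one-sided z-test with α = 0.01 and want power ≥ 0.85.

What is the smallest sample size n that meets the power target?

n = 48

Standardized effect: d = |μ₁ − μ₀| / σ = |2257.6 − 2322.2| / 132.8 = 0.4864
Set Φ(δ − 2.326) = 0.85; then δ − 2.326 = Φ⁻¹(0.85) = 1.036, giving δ = 3.363.
δ = d·√n ⇒ n = (δ/d)² = (3.363 / 0.4864)² = 47.79.
Round up to the next whole unit.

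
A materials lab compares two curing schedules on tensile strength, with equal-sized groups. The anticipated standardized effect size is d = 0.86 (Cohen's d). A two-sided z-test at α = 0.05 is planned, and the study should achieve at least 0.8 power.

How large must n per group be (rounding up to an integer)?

For power 0.8 need Φ(δ − z_{0.025}) = 0.8, so δ = z_{0.025} + z_{0.20} = 1.960 + 0.842 = 2.802.
(Ignoring the negligible lower-tail rejection probability gives the usual closed-form inversion.)
δ = d·√(n/2) ⇒ n = 2(δ/d)² = 2 × (2.802 / 0.86)² = 21.22.
Rounding up, n = 22 per group.

n = 22 per group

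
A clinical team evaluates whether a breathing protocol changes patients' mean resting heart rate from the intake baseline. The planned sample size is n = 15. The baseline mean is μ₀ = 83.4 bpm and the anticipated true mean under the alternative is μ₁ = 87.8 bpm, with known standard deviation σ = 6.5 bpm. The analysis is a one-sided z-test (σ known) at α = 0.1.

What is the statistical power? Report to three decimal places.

Power ≈ 0.910

Standardized effect: d = |μ₁ − μ₀| / σ = |87.8 − 83.4| / 6.5 = 0.6769
Noncentrality parameter: δ = d·√n = 0.6769 × √15 = 2.6217
One-sided α = 0.1 → critical value z_{0.1} = 1.282.
Power = Φ(δ − 1.282) = Φ(1.340) = 0.9099.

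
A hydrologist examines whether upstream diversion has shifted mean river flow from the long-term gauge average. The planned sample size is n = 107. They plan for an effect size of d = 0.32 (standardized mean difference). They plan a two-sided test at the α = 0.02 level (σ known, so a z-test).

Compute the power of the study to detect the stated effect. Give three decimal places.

Power ≈ 0.837

Noncentrality parameter: δ = d·√n = 0.32 × √107 = 3.3101
Two-sided α = 0.02 → critical value z_{0.01} = 2.326.
Power = Φ(δ − 2.326) + Φ(−δ − 2.326) = Φ(0.984) + Φ(-5.636) = 0.8374 + 0.0000 = 0.8374.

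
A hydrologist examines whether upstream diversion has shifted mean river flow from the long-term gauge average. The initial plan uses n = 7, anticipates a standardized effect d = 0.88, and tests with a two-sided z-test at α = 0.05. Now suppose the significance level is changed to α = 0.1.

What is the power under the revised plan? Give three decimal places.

δ = d·√n = 0.88 × √7 = 2.3283 (unchanged). New critical value: z_{0.05} = 1.645.
Revised power = Φ(δ − 1.645) + Φ(−δ − 1.645) = Φ(0.683) + Φ(-3.973) = 0.7528 + 0.0000 = 0.7529.

Power ≈ 0.753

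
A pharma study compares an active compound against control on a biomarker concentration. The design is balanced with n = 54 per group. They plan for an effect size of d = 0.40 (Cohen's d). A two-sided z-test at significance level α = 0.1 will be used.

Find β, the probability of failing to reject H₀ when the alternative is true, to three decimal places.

Noncentrality parameter: λ = d·√(n/2) = 0.40 × √(54/2) = 2.0785
Two-sided α = 0.1 → critical value z_{0.05} = 1.645.
Power = Φ(λ − 1.645) + Φ(−λ − 1.645) = Φ(0.434) + Φ(-3.723) = 0.6677 + 0.0001 = 0.6678.
Type II error: β = 1 − power = 1 − 0.6678 = 0.3322.

β ≈ 0.332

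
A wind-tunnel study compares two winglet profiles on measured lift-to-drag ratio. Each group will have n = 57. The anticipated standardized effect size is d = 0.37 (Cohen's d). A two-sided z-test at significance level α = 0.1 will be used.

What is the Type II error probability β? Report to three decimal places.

Noncentrality parameter: δ = d·√(n/2) = 0.37 × √(57/2) = 1.9753
Two-sided α = 0.1 → critical value z_{0.05} = 1.645.
Power = Φ(δ − 1.645) + Φ(−δ − 1.645) = Φ(0.330) + Φ(-3.620) = 0.6295 + 0.0001 = 0.6296.
Type II error: β = 1 − power = 1 − 0.6296 = 0.3704.

β ≈ 0.370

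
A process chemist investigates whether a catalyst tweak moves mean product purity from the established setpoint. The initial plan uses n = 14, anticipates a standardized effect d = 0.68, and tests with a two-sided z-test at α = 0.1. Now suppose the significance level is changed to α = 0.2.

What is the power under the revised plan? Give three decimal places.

Power ≈ 0.897

δ = d·√n = 0.68 × √14 = 2.5443 (unchanged). New critical value: z_{0.1} = 1.282.
Revised power = Φ(δ − 1.282) + Φ(−δ − 1.282) = Φ(1.263) + Φ(-3.826) = 0.8967 + 0.0001 = 0.8967.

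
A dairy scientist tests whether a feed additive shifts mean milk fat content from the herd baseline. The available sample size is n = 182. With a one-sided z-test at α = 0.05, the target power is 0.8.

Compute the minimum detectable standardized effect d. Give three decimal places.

Required noncentrality: δ = z_{0.05} + z_{0.20} = 1.645 + 0.842 = 2.486.
δ = d·√n ⇒ d = δ/√n = 2.486/√182 = 0.1843.

d ≈ 0.184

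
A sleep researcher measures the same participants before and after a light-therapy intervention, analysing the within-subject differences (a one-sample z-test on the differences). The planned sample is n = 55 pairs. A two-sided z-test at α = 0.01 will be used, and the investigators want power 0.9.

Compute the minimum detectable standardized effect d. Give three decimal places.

Need Φ(δ − 2.576) = 0.9, so δ = 2.576 + 1.282 = 3.857.
(Lower-tail contribution to power is negligible for δ > 0.)
δ = d·√n ⇒ d = δ/√n = 3.857/√55 = 0.5201.

d ≈ 0.520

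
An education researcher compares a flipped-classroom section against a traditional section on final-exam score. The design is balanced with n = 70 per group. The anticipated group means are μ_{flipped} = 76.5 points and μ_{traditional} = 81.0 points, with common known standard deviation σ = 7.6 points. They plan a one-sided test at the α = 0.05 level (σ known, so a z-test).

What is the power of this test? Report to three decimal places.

Standardized effect: d = |μ_{flipped} − μ_{traditional}| / σ = |76.5 − 81.0| / 7.6 = 0.5921
Noncentrality parameter: δ = d·√(n/2) = 0.5921 × √(70/2) = 3.5029
Critical value for a one-sided test at α = 0.05: z_α = 1.645.
Power = P(Z > 1.645 − δ) = Φ(1.858) = 0.9684.

Power ≈ 0.968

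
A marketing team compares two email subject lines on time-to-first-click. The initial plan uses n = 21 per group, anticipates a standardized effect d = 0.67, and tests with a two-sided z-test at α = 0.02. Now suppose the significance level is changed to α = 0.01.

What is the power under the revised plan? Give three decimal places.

Power ≈ 0.343

δ = d·√(n/2) = 0.67 × √(21/2) = 2.1710 (unchanged). New critical value: z_{0.005} = 2.576.
Revised power = Φ(δ − 2.576) + Φ(−δ − 2.576) = Φ(-0.405) + Φ(-4.747) = 0.3428 + 0.0000 = 0.3428.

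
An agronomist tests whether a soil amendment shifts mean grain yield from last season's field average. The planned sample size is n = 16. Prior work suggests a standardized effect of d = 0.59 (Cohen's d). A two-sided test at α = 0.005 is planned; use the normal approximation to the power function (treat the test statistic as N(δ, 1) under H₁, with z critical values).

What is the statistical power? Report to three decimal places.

Power ≈ 0.327

Noncentrality parameter: λ = d·√n = 0.59 × √16 = 2.3600
Critical value for a two-sided test at α = 0.005: z_{α/2} = 2.807.
Power = Φ(λ − 2.807) + Φ(−λ − 2.807) = Φ(-0.447) + Φ(-5.167) = 0.3274 + 0.0000 = 0.3274.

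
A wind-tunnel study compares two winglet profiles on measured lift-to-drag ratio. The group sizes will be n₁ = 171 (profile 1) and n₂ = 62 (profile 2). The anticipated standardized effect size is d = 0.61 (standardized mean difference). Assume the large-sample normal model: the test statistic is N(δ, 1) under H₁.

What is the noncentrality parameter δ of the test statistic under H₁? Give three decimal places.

δ ≈ 4.115

The noncentrality parameter scales effect size by the design's sample-size factor: δ = d / √(1/n₁ + 1/n₂) = 0.61 / √(1/171 + 1/62) = 4.1148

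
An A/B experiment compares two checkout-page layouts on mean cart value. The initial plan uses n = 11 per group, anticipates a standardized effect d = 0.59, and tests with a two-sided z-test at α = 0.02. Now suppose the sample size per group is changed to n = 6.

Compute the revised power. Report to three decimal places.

Power ≈ 0.096

With n = 6 per group: δ = d·√(n/2) = 0.59 × √(6/2) = 1.0219. Critical value z_{0.01} = 2.326.
Revised power = Φ(δ − 2.326) + Φ(−δ − 2.326) = Φ(-1.304) + Φ(-3.348) = 0.0960 + 0.0004 = 0.0964.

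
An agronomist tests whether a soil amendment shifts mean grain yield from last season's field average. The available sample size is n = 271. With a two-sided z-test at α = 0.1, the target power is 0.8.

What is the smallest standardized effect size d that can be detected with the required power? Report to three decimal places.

d ≈ 0.151

Need Φ(δ − 1.645) = 0.8, so δ = 1.645 + 0.842 = 2.486.
(The second rejection-region term Φ(−δ − z_{α/2}) is negligible and dropped.)
δ = d·√n ⇒ d = δ/√n = 2.486/√271 = 0.1510.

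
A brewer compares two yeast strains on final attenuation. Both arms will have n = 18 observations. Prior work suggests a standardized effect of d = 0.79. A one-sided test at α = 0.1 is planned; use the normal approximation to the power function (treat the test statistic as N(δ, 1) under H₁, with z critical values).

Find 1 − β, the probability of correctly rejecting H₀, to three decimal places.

Power ≈ 0.862

Noncentrality parameter: δ = d·√(n/2) = 0.79 × √(18/2) = 2.3700
Critical value for a one-sided test at α = 0.1: z_α = 1.282.
Power = P(Z > 1.282 − δ) = Φ(1.088) = 0.8618.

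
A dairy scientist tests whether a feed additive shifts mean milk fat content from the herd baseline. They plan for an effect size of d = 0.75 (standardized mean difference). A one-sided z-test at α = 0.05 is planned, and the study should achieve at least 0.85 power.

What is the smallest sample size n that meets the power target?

n = 13

Set Φ(δ − 1.645) = 0.85; then δ − 1.645 = Φ⁻¹(0.85) = 1.036, giving δ = 2.681.
δ = d·√n ⇒ n = (δ/d)² = (2.681 / 0.75)² = 12.78.
Round up to the next whole unit.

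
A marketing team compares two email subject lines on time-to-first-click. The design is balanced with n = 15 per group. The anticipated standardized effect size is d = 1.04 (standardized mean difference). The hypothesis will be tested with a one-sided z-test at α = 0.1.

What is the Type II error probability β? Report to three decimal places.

Noncentrality parameter: δ = d·√(n/2) = 1.04 × √(15/2) = 2.8482
One-sided α = 0.1 → critical value z_{0.1} = 1.282.
Power = P(Z > 1.282 − δ) = Φ(1.567) = 0.9414.
Type II error: β = 1 − power = 1 − 0.9414 = 0.0586.

β ≈ 0.059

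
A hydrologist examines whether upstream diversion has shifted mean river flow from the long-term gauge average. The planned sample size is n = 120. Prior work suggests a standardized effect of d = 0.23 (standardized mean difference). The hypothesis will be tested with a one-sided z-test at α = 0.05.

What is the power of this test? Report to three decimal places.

Power ≈ 0.809

Noncentrality parameter: δ = d·√n = 0.23 × √120 = 2.5195
Critical value for a one-sided test at α = 0.05: z_α = 1.645.
Power = Φ(δ − 1.645) = Φ(0.875) = 0.8091.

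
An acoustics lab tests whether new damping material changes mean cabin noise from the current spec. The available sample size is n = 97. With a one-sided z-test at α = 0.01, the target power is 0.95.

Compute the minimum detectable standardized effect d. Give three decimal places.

Need Φ(δ − 2.326) = 0.95, so δ = 2.326 + 1.645 = 3.971.
δ = d·√n ⇒ d = δ/√n = 3.971/√97 = 0.4032.

d ≈ 0.403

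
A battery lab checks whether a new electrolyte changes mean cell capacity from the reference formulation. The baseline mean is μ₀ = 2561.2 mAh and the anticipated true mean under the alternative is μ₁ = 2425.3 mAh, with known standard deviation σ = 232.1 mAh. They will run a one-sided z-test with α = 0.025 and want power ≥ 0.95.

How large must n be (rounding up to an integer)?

Standardized effect: d = |μ₁ − μ₀| / σ = |2425.3 − 2561.2| / 232.1 = 0.5855
Set Φ(δ − 1.960) = 0.95; then δ − 1.960 = Φ⁻¹(0.95) = 1.645, giving δ = 3.605.
δ = d·√n ⇒ n = (δ/d)² = (3.605 / 0.5855)² = 37.90.
Rounding up, n = 38.

n = 38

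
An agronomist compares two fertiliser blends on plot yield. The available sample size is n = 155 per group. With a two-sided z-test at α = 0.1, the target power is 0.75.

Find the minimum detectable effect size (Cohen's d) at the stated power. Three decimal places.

d ≈ 0.263

Required noncentrality: δ = z_{0.05} + z_{0.25} = 1.645 + 0.674 = 2.319.
(The second rejection-region term Φ(−δ − z_{α/2}) is negligible and dropped.)
δ = d·√(n/2) ⇒ d = δ/√(n/2) = 2.319/√(155/2) = 0.2635.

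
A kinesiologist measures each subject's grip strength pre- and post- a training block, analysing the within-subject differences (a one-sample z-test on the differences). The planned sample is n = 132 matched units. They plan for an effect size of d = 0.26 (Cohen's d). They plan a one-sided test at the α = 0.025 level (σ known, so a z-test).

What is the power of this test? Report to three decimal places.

Power ≈ 0.848

Noncentrality parameter: δ = d·√n = 0.26 × √132 = 2.9872
One-sided α = 0.025 → critical value z_{0.025} = 1.960.
Power = Φ(δ − 1.960) = Φ(1.027) = 0.8478.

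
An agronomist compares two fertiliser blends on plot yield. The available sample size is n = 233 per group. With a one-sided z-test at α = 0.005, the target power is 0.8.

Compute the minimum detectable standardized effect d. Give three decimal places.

Required noncentrality: δ = z_{0.005} + z_{0.20} = 2.576 + 0.842 = 3.417.
δ = d·√(n/2) ⇒ d = δ/√(n/2) = 3.417/√(233/2) = 0.3166.

d ≈ 0.317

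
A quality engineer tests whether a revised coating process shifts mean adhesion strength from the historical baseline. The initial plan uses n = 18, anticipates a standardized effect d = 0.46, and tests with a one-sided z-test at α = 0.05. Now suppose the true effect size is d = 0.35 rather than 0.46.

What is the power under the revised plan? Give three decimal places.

Power ≈ 0.436

With d = 0.35: δ = d·√n = 0.35 × √18 = 1.4849. Critical value z_{0.05} = 1.645.
Revised power = P(Z > 1.645 − δ) = Φ(-0.160) = 0.4365.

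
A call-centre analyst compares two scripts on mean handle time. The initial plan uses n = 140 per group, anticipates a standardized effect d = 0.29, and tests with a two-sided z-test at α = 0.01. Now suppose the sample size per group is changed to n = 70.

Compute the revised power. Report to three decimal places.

Power ≈ 0.195

With n = 70 per group: δ = d·√(n/2) = 0.29 × √(70/2) = 1.7157. Critical value z_{0.005} = 2.576.
Revised power = Φ(δ − 2.576) + Φ(−δ − 2.576) = Φ(-0.860) + Φ(-4.291) = 0.1948 + 0.0000 = 0.1949.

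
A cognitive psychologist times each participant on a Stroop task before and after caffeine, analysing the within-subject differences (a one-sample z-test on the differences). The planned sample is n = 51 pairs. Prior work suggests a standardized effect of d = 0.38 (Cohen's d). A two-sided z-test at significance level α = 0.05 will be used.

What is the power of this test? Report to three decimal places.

Power ≈ 0.775

Noncentrality parameter: δ = d·√n = 0.38 × √51 = 2.7137
Two-sided α = 0.05 → critical value z_{0.025} = 1.960.
Power = Φ(δ − 1.960) + Φ(−δ − 1.960) = Φ(0.754) + Φ(-4.674) = 0.7745 + 0.0000 = 0.7745.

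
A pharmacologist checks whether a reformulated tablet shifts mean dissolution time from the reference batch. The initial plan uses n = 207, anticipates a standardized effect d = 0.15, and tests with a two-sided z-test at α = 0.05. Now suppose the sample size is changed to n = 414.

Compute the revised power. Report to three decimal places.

Power ≈ 0.863

With n = 414: δ = d·√n = 0.15 × √414 = 3.0520. Critical value z_{0.025} = 1.960.
Revised power = Φ(δ − 1.960) + Φ(−δ − 1.960) = Φ(1.092) + Φ(-5.012) = 0.8626 + 0.0000 = 0.8626.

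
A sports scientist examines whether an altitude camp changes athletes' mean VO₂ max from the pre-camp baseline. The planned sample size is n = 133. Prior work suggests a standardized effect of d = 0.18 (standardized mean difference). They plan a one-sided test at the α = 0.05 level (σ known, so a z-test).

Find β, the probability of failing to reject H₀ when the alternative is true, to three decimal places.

β ≈ 0.333

Noncentrality parameter: δ = d·√n = 0.18 × √133 = 2.0759
One-sided α = 0.05 → critical value z_{0.05} = 1.645.
Power = Φ(δ − 1.645) = Φ(0.431) = 0.6668.
Type II error: β = 1 − power = 1 − 0.6668 = 0.3332.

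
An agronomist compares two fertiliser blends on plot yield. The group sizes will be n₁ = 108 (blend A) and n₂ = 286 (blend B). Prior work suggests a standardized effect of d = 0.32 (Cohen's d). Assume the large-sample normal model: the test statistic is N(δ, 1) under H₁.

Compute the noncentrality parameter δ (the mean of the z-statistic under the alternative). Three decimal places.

δ = d / √(1/n₁ + 1/n₂) = 0.32 / √(1/108 + 1/286) = 2.8333

δ ≈ 2.833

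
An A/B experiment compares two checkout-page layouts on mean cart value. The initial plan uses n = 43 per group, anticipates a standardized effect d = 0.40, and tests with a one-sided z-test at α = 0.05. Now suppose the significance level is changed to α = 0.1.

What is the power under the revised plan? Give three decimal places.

Power ≈ 0.717

δ = d·√(n/2) = 0.40 × √(43/2) = 1.8547 (unchanged). New critical value: z_{0.1} = 1.282.
Revised power = Φ(δ − 1.282) = Φ(0.573) = 0.7167.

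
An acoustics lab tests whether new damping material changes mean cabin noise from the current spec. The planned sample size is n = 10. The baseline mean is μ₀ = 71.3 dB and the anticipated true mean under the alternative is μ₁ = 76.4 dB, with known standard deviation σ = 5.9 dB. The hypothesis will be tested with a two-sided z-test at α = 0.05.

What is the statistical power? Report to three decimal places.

Power ≈ 0.780

Standardized effect: d = |μ₁ − μ₀| / σ = |76.4 − 71.3| / 5.9 = 0.8644
Noncentrality parameter: δ = d·√n = 0.8644 × √10 = 2.7335
Critical value for a two-sided test at α = 0.05: z_{α/2} = 1.960.
Power = Φ(δ − 1.960) + Φ(−δ − 1.960) = Φ(0.774) + Φ(-4.693) = 0.7804 + 0.0000 = 0.7804.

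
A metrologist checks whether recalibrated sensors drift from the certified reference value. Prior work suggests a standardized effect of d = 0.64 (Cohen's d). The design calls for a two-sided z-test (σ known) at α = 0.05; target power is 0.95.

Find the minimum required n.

n = 32

Set Φ(δ − 1.960) = 0.95; then δ − 1.960 = Φ⁻¹(0.95) = 1.645, giving δ = 3.605.
(For δ > 0 the lower-tail rejection region contributes negligibly to power, so the one-term inversion is standard.)
δ = d·√n ⇒ n = (δ/d)² = (3.605 / 0.64)² = 31.73.
Round up to the next whole unit.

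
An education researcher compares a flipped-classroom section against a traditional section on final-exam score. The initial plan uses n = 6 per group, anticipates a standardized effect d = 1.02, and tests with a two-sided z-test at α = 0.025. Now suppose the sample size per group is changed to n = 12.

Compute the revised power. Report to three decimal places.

Power ≈ 0.601

With n = 12 per group: δ = d·√(n/2) = 1.02 × √(12/2) = 2.4985. Critical value z_{0.0125} = 2.241.
Revised power = Φ(δ − 2.241) + Φ(−δ − 2.241) = Φ(0.257) + Φ(-4.740) = 0.6014 + 0.0000 = 0.6014.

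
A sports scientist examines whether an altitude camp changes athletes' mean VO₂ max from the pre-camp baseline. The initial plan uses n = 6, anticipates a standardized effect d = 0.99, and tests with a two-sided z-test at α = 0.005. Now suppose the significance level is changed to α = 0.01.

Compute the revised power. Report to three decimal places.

Power ≈ 0.440

δ = d·√n = 0.99 × √6 = 2.4250 (unchanged). New critical value: z_{0.005} = 2.576.
Revised power = Φ(δ − 2.576) + Φ(−δ − 2.576) = Φ(-0.151) + Φ(-5.001) = 0.4401 + 0.0000 = 0.4401.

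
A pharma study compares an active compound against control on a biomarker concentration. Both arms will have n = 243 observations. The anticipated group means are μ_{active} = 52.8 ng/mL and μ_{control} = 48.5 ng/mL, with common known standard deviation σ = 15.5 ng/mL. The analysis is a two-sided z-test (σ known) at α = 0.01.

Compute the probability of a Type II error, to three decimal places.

β ≈ 0.315

Standardized effect: d = |μ_{active} − μ_{control}| / σ = |52.8 − 48.5| / 15.5 = 0.2774
Noncentrality parameter: δ = d·√(n/2) = 0.2774 × √(243/2) = 3.0579
Two-sided α = 0.01 → critical value z_{0.005} = 2.576.
Power = Φ(δ − 2.576) + Φ(−δ − 2.576) = Φ(0.482) + Φ(-5.634) = 0.6851 + 0.0000 = 0.6851.
Type II error: β = 1 − power = 1 − 0.6851 = 0.3149.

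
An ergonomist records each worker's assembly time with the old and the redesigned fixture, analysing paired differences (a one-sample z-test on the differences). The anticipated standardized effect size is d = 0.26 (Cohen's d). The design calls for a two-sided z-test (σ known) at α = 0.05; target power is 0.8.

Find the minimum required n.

For power 0.8 need Φ(δ − z_{0.025}) = 0.8, so δ = z_{0.025} + z_{0.20} = 1.960 + 0.842 = 2.802.
(The Φ(−δ − z_{α/2}) term is vanishingly small for δ > 0 and is dropped in the standard sample-size formula.)
δ = d·√n ⇒ n = (δ/d)² = (2.802 / 0.26)² = 116.11.
Rounding up, n = 117.

n = 117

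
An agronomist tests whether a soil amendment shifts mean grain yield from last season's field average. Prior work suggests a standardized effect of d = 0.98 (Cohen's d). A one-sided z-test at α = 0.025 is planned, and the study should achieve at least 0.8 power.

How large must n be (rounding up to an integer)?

n = 9

Set Φ(δ − 1.960) = 0.8; then δ − 1.960 = Φ⁻¹(0.8) = 0.842, giving δ = 2.802.
δ = d·√n ⇒ n = (δ/d)² = (2.802 / 0.98)² = 8.17.
Rounding up, n = 9.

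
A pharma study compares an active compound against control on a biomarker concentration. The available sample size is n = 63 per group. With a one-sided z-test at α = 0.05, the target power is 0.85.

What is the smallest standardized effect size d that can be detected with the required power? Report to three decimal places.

d ≈ 0.478

Required noncentrality: δ = z_{0.05} + z_{0.15} = 1.645 + 1.036 = 2.681.
δ = d·√(n/2) ⇒ d = δ/√(n/2) = 2.681/√(63/2) = 0.4777.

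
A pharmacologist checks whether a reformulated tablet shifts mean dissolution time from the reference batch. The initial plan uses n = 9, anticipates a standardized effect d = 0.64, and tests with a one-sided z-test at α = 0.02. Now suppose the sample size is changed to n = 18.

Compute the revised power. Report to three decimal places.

With n = 18: δ = d·√n = 0.64 × √18 = 2.7153. Critical value z_{0.02} = 2.054.
Revised power = P(Z > 2.054 − δ) = Φ(0.662) = 0.7459.

Power ≈ 0.746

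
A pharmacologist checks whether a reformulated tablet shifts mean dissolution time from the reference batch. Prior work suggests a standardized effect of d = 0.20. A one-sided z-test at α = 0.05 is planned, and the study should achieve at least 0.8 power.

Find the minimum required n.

n = 155

For power 0.8 need Φ(δ − z_{0.05}) = 0.8, so δ = z_{0.05} + z_{0.20} = 1.645 + 0.842 = 2.486.
δ = d·√n ⇒ n = (δ/d)² = (2.486 / 0.20)² = 154.56.
Round up to the next whole unit.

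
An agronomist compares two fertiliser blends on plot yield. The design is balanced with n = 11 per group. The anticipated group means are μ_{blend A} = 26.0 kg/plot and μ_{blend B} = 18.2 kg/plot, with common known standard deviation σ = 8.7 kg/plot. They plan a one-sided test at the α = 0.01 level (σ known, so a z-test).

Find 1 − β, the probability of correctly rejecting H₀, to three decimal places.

Power ≈ 0.411

Standardized effect: d = |μ_{blend A} − μ_{blend B}| / σ = |26.0 − 18.2| / 8.7 = 0.8966
Noncentrality parameter: δ = d·√(n/2) = 0.8966 × √(11/2) = 2.1026
Critical value for a one-sided test at α = 0.01: z_α = 2.326.
Power = P(Z > 2.326 − δ) = Φ(-0.224) = 0.4115.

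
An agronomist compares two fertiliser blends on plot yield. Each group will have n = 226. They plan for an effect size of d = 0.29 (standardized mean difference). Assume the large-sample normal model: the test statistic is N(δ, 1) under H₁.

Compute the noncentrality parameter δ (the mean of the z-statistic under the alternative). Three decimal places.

δ ≈ 3.083

δ = d·√(n/2) = 0.29 × √(226/2) = 3.0827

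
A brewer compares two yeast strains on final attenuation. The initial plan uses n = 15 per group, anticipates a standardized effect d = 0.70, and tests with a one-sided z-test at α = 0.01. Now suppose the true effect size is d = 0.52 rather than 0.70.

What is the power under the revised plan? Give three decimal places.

With d = 0.52: δ = d·√(n/2) = 0.52 × √(15/2) = 1.4241. Critical value z_{0.01} = 2.326.
Revised power = Φ(δ − 2.326) = Φ(-0.902) = 0.1835.

Power ≈ 0.183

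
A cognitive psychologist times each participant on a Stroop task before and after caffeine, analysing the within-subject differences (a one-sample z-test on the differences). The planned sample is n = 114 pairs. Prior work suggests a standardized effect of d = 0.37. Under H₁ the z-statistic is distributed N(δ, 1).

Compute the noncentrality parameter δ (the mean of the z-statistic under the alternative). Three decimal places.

δ ≈ 3.951

The noncentrality parameter scales effect size by the design's sample-size factor: δ = d·√n = 0.37 × √114 = 3.9505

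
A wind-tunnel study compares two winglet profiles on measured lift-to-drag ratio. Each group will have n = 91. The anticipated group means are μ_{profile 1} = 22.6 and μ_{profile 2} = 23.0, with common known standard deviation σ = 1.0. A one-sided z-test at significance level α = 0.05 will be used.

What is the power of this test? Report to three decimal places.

Standardized effect: d = |μ_{profile 1} − μ_{profile 2}| / σ = |22.6 − 23.0| / 1.0 = 0.4000
Noncentrality parameter: δ = d·√(n/2) = 0.4000 × √(91/2) = 2.6981
One-sided α = 0.05 → critical value z_{0.05} = 1.645.
Power = Φ(δ − 1.645) = Φ(1.053) = 0.8539.

Power ≈ 0.854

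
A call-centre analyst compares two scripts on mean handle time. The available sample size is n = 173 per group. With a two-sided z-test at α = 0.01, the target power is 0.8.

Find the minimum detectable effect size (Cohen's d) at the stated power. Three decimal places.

d ≈ 0.367

Need Φ(δ − 2.576) = 0.8, so δ = 2.576 + 0.842 = 3.417.
(Lower-tail contribution to power is negligible for δ > 0.)
δ = d·√(n/2) ⇒ d = δ/√(n/2) = 3.417/√(173/2) = 0.3674.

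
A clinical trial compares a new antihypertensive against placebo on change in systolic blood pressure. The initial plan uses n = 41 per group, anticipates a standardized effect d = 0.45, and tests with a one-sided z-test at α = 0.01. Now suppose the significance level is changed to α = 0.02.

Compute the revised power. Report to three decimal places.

Power ≈ 0.494

δ = d·√(n/2) = 0.45 × √(41/2) = 2.0375 (unchanged). New critical value: z_{0.02} = 2.054.
Revised power = P(Z > 2.054 − δ) = Φ(-0.016) = 0.4935.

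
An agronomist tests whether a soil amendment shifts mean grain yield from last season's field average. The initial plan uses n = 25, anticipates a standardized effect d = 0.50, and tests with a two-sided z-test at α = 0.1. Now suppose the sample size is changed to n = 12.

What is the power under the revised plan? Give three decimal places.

With n = 12: δ = d·√n = 0.50 × √12 = 1.7321. Critical value z_{0.05} = 1.645.
Revised power = Φ(δ − 1.645) + Φ(−δ − 1.645) = Φ(0.087) + Φ(-3.377) = 0.5347 + 0.0004 = 0.5351.

Power ≈ 0.535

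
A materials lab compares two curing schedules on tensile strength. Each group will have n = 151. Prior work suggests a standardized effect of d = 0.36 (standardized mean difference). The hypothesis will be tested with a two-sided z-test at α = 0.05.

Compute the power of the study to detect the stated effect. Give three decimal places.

Noncentrality parameter: δ = d·√(n/2) = 0.36 × √(151/2) = 3.1281
Critical value for a two-sided test at α = 0.05: z_{α/2} = 1.960.
Power = Φ(δ − 1.960) + Φ(−δ − 1.960) = Φ(1.168) + Φ(-5.088) = 0.8786 + 0.0000 = 0.8786.

Power ≈ 0.879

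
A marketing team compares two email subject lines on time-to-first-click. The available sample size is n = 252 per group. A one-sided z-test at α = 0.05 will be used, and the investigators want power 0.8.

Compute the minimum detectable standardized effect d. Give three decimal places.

Need Φ(δ − 1.645) = 0.8, so δ = 1.645 + 0.842 = 2.486.
δ = d·√(n/2) ⇒ d = δ/√(n/2) = 2.486/√(252/2) = 0.2215.

d ≈ 0.222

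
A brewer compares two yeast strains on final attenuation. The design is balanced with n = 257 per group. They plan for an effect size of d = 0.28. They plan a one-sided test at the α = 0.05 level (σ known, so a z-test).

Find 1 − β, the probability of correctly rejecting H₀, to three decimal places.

Power ≈ 0.937

Noncentrality parameter: δ = d·√(n/2) = 0.28 × √(257/2) = 3.1740
One-sided α = 0.05 → critical value z_{0.05} = 1.645.
Power = P(Z > 1.645 − δ) = Φ(1.529) = 0.9369.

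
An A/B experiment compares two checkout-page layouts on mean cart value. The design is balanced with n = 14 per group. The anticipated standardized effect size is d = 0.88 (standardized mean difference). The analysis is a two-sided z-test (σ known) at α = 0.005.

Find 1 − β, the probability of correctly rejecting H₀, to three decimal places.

Noncentrality parameter: δ = d·√(n/2) = 0.88 × √(14/2) = 2.3283
Critical value for a two-sided test at α = 0.005: z_{α/2} = 2.807.
Power = Φ(δ − 2.807) + Φ(−δ − 2.807) = Φ(-0.479) + Φ(-5.135) = 0.3161 + 0.0000 = 0.3161.

Power ≈ 0.316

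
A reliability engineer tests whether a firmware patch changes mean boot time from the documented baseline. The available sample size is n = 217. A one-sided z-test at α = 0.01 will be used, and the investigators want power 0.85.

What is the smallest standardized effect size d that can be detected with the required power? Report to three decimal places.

Need Φ(δ − 2.326) = 0.85, so δ = 2.326 + 1.036 = 3.363.
δ = d·√n ⇒ d = δ/√n = 3.363/√217 = 0.2283.

d ≈ 0.228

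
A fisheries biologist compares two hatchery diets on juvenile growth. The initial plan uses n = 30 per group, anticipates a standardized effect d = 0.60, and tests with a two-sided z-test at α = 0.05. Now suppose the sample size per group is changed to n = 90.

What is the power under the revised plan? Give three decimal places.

Power ≈ 0.981

With n = 90 per group: δ = d·√(n/2) = 0.60 × √(90/2) = 4.0249. Critical value z_{0.025} = 1.960.
Revised power = Φ(δ − 1.960) + Φ(−δ − 1.960) = Φ(2.065) + Φ(-5.985) = 0.9805 + 0.0000 = 0.9805.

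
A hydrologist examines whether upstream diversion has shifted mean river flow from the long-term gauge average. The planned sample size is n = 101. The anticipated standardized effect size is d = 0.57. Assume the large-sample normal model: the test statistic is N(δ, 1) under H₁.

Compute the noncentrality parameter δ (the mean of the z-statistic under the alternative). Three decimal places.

δ ≈ 5.728

δ = d·√n = 0.57 × √101 = 5.7284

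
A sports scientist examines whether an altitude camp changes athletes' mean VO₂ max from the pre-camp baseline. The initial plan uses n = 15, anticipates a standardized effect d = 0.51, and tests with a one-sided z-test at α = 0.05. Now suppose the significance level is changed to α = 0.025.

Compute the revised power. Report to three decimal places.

δ = d·√n = 0.51 × √15 = 1.9752 (unchanged). New critical value: z_{0.025} = 1.960.
Revised power = P(Z > 1.960 − δ) = Φ(0.015) = 0.5061.

Power ≈ 0.506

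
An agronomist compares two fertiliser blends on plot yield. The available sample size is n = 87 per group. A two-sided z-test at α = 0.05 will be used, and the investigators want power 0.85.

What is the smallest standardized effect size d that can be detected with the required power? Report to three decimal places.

d ≈ 0.454

Need Φ(δ − 1.960) = 0.85, so δ = 1.960 + 1.036 = 2.996.
(The second rejection-region term Φ(−δ − z_{α/2}) is negligible and dropped.)
δ = d·√(n/2) ⇒ d = δ/√(n/2) = 2.996/√(87/2) = 0.4543.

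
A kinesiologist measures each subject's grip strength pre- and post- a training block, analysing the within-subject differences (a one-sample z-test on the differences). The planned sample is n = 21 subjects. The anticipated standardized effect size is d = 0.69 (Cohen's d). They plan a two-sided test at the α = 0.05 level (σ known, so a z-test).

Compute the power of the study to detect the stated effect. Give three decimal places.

Noncentrality parameter: δ = d·√n = 0.69 × √21 = 3.1620
Two-sided α = 0.05 → critical value z_{0.025} = 1.960.
Power = Φ(δ − 1.960) + Φ(−δ − 1.960) = Φ(1.202) + Φ(-5.122) = 0.8853 + 0.0000 = 0.8853.

Power ≈ 0.885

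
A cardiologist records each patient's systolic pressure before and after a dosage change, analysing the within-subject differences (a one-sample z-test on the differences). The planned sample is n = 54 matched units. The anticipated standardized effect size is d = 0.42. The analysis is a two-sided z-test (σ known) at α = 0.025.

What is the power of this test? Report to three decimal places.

Noncentrality parameter: δ = d·√n = 0.42 × √54 = 3.0864
Critical value for a two-sided test at α = 0.025: z_{α/2} = 2.241.
Power = Φ(δ − 2.241) + Φ(−δ − 2.241) = Φ(0.845) + Φ(-5.328) = 0.8009 + 0.0000 = 0.8009.

Power ≈ 0.801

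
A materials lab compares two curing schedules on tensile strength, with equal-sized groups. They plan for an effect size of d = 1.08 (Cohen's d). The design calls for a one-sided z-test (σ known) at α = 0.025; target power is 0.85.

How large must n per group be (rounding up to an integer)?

n = 16 per group

Set Φ(δ − 1.960) = 0.85; then δ − 1.960 = Φ⁻¹(0.85) = 1.036, giving δ = 2.996.
δ = d·√(n/2) ⇒ n = 2(δ/d)² = 2 × (2.996 / 1.08)² = 15.40.
Round up to the next whole unit.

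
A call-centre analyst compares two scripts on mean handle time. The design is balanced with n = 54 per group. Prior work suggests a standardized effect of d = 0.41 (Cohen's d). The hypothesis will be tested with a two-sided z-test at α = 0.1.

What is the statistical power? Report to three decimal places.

Power ≈ 0.686

Noncentrality parameter: δ = d·√(n/2) = 0.41 × √(54/2) = 2.1304
Two-sided α = 0.1 → critical value z_{0.05} = 1.645.
Power = Φ(δ − 1.645) + Φ(−δ − 1.645) = Φ(0.486) + Φ(-3.775) = 0.6864 + 0.0001 = 0.6864.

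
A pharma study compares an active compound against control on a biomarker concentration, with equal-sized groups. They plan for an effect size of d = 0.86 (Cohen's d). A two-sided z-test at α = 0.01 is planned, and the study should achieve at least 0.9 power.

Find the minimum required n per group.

Set Φ(δ − 2.576) = 0.9; then δ − 2.576 = Φ⁻¹(0.9) = 1.282, giving δ = 3.857.
(The Φ(−δ − z_{α/2}) term is vanishingly small for δ > 0 and is dropped in the standard sample-size formula.)
δ = d·√(n/2) ⇒ n = 2(δ/d)² = 2 × (3.857 / 0.86)² = 40.24.
Rounding up, n = 41 per group.

n = 41 per group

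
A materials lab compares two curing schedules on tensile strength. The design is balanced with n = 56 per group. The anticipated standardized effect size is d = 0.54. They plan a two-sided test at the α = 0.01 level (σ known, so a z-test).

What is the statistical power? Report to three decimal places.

Noncentrality parameter: δ = d·√(n/2) = 0.54 × √(56/2) = 2.8574
Critical value for a two-sided test at α = 0.01: z_{α/2} = 2.576.
Power = Φ(δ − 2.576) + Φ(−δ − 2.576) = Φ(0.282) + Φ(-5.433) = 0.6109 + 0.0000 = 0.6109.

Power ≈ 0.611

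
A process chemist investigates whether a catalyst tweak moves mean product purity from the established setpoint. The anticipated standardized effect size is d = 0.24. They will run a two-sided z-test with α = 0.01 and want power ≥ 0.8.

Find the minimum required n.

n = 203

For power 0.8 need Φ(δ − z_{0.005}) = 0.8, so δ = z_{0.005} + z_{0.20} = 2.576 + 0.842 = 3.417.
(For δ > 0 the lower-tail rejection region contributes negligibly to power, so the one-term inversion is standard.)
δ = d·√n ⇒ n = (δ/d)² = (3.417 / 0.24)² = 202.76.
Rounding up, n = 203.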